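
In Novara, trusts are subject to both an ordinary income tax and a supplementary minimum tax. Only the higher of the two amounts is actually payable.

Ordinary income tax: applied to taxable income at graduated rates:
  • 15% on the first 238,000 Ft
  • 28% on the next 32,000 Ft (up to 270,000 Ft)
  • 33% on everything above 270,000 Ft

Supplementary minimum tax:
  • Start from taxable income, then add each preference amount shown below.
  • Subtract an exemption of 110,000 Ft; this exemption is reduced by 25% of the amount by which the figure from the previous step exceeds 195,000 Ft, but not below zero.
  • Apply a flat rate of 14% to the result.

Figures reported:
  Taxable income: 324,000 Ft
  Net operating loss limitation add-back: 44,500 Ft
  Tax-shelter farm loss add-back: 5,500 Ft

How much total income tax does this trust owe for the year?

Supplementary minimum tax:
  Adjusted income: 324,000 Ft + 44,500 Ft + 5,500 Ft = 374,000 Ft
  Exemption: 110,000 Ft − 25% × (374,000 Ft − 195,000 Ft) = 110,000 Ft − 44,750 Ft = 65,250 Ft
  Base: 374,000 Ft − 65,250 Ft = 308,750 Ft
  308,750 Ft × 14% = 43,225 Ft

Ordinary income tax:
  238,000 Ft × 15% = 35,700 Ft
  32,000 Ft × 28% = 8,960 Ft
  54,000 Ft × 33% = 17,820 Ft
  → 62,480 Ft

62,480 Ft > 43,225 Ft, so the ordinary income tax governs.

62,480 Ft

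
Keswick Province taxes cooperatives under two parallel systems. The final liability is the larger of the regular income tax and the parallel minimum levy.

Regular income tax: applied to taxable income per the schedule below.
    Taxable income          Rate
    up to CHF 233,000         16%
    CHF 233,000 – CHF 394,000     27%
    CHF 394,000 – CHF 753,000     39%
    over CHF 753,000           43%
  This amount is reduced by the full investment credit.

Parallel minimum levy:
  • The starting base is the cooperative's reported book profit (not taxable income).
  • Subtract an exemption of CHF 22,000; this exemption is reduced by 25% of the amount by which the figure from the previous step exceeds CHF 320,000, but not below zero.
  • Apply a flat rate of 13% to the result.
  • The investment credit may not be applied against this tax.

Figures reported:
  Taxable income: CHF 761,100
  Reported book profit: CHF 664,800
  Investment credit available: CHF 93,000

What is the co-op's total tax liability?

Parallel minimum levy:
  Base (reported book profit): CHF 664,800
  Exemption: 25% × (CHF 664,800 − CHF 320,000) = CHF 86,200 ≥ CHF 22,000, so the exemption is fully phased out
  Base: CHF 664,800 − CHF 0 = CHF 664,800
  CHF 664,800 × 13% = CHF 86,424

Regular income tax:
  CHF 233,000 × 16% = CHF 37,280
  CHF 161,000 × 27% = CHF 43,470
  CHF 359,000 × 39% = CHF 140,010
  CHF 8,100 × 43% = CHF 3,483
  → CHF 224,243
  Less investment credit CHF 93,000 → CHF 131,243

CHF 131,243 > CHF 86,424, so the regular income tax governs.

CHF 131,243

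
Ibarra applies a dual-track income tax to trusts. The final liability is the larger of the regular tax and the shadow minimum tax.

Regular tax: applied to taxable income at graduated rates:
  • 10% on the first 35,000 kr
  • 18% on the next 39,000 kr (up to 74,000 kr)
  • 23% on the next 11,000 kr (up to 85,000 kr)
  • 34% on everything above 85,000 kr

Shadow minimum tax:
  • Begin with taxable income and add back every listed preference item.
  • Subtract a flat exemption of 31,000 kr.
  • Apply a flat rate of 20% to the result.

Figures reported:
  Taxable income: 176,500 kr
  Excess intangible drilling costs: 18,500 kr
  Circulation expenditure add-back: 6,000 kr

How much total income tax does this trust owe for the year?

Shadow minimum tax:
  Adjusted income: 176,500 kr + 18,500 kr + 6,000 kr = 201,000 kr
  Less exemption 31,000 kr → base 170,000 kr
  170,000 kr × 20% = 34,000 kr

Regular tax:
  35,000 kr × 10% = 3,500 kr
  39,000 kr × 18% = 7,020 kr
  11,000 kr × 23% = 2,530 kr
  91,500 kr × 34% = 31,110 kr
  → 44,160 kr

44,160 kr > 34,000 kr, so the regular tax governs.

44,160 kr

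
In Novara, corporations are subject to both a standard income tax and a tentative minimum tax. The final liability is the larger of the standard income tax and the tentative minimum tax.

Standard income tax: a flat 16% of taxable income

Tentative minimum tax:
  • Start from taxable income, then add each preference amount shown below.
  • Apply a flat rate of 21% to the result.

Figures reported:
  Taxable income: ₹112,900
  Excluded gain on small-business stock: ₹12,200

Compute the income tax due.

₹26,271

Standard income tax:
  ₹112,900 × 16% = ₹18,064

Tentative minimum tax:
  Adjusted income: ₹112,900 + ₹12,200 = ₹125,100
  ₹125,100 × 21% = ₹26,271

₹26,271 > ₹18,064, so the tentative minimum tax is the binding amount.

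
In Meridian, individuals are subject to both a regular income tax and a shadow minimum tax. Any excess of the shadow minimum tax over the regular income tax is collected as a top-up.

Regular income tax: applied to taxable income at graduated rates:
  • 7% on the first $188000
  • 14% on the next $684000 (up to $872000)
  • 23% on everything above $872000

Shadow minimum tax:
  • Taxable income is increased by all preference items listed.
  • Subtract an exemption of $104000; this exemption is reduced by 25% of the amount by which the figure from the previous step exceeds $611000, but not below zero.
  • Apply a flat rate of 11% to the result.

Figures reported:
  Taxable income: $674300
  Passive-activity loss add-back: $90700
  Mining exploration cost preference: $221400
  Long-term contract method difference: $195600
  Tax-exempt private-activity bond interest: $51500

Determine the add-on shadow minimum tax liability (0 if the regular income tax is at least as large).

Regular income tax:
  $188000 × 7% = $13160
  $486300 × 14% = $68082
  → $81242

Shadow minimum tax:
  Adjusted income: $674300 + $90700 + $221400 + $195600 + $51500 = $1233500
  Exemption: 25% × ($1233500 − $611000) = $155625 ≥ $104000, so the exemption is fully phased out
  Base: $1233500 − $0 = $1233500
  $1233500 × 11% = $135685

Excess of shadow minimum tax over regular income tax: $135685 − $81242 = $54443.

$54443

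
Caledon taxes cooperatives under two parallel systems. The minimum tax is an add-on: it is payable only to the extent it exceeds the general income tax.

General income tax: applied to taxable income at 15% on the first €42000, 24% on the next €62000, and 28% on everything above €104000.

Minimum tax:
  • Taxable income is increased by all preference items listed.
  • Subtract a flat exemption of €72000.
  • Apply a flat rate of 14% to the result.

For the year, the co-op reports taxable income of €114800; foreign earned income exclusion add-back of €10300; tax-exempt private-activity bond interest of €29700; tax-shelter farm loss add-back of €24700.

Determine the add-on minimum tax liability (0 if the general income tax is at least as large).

€0

General income tax:
  €42000 × 15% = €6300
  €62000 × 24% = €14880
  €10800 × 28% = €3024
  → €24204

Minimum tax:
  Adjusted income: €114800 + €10300 + €29700 + €24700 = €179500
  Less exemption €72000 → base €107500
  €107500 × 14% = €15050

€15050 ≤ €24204, so no add-on is due.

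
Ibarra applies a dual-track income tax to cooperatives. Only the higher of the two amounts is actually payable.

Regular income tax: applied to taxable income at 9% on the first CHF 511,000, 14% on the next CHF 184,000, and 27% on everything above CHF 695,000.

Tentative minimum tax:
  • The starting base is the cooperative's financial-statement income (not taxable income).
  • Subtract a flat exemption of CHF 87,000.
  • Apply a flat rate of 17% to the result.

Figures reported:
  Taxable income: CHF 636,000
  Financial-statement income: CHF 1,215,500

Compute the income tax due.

Tentative minimum tax:
  Base (financial-statement income): CHF 1,215,500
  Less exemption CHF 87,000 → base CHF 1,128,500
  CHF 1,128,500 × 17% = CHF 191,845

Regular income tax:
  CHF 511,000 × 9% = CHF 45,990
  CHF 125,000 × 14% = CHF 17,500
  → CHF 63,490

CHF 191,845 > CHF 63,490, so the tentative minimum tax is the binding amount.

CHF 191,845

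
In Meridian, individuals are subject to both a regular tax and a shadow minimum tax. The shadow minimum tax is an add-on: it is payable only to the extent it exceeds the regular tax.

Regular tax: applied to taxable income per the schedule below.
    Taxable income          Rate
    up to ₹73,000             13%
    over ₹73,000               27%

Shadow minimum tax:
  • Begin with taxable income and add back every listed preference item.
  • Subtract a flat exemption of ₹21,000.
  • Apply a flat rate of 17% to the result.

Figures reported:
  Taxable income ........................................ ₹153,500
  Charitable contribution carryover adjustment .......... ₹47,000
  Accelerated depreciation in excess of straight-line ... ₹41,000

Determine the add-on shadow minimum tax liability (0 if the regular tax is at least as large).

Shadow minimum tax:
  Adjusted income: ₹153,500 + ₹47,000 + ₹41,000 = ₹241,500
  Less exemption ₹21,000 → base ₹220,500
  ₹220,500 × 17% = ₹37,485

Regular tax:
  ₹73,000 × 13% = ₹9,490
  ₹80,500 × 27% = ₹21,735
  → ₹31,225

Excess of shadow minimum tax over regular tax: ₹37,485 − ₹31,225 = ₹6,260.

₹6,260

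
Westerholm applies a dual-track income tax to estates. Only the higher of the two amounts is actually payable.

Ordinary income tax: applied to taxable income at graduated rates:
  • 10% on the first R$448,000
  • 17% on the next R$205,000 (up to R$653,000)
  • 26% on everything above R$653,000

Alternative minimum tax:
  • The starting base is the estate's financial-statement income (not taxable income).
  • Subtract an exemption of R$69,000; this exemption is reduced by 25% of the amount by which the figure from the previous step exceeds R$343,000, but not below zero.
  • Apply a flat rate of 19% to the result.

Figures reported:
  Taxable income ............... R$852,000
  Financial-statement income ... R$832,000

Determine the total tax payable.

R$158,080

Alternative minimum tax:
  Base (financial-statement income): R$832,000
  Exemption: 25% × (R$832,000 − R$343,000) = R$122,250 ≥ R$69,000, so the exemption is fully phased out
  Base: R$832,000 − R$0 = R$832,000
  R$832,000 × 19% = R$158,080

Ordinary income tax:
  R$448,000 × 10% = R$44,800
  R$205,000 × 17% = R$34,850
  R$199,000 × 26% = R$51,740
  → R$131,390

R$158,080 > R$131,390, so the alternative minimum tax is the binding amount.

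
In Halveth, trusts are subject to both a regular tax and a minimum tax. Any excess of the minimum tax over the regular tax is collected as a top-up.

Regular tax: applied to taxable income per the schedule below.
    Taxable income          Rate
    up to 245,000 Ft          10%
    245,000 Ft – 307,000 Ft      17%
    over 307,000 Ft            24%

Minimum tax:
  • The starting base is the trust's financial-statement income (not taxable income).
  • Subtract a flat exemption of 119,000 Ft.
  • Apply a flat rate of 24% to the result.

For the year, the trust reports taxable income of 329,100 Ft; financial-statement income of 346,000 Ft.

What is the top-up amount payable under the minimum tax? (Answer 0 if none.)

14,136 Ft

Regular tax:
  245,000 Ft × 10% = 24,500 Ft
  62,000 Ft × 17% = 10,540 Ft
  22,100 Ft × 24% = 5,304 Ft
  → 40,344 Ft

Minimum tax:
  Base (financial-statement income): 346,000 Ft
  Less exemption 119,000 Ft → base 227,000 Ft
  227,000 Ft × 24% = 54,480 Ft

Excess of minimum tax over regular tax: 54,480 Ft − 40,344 Ft = 14,136 Ft.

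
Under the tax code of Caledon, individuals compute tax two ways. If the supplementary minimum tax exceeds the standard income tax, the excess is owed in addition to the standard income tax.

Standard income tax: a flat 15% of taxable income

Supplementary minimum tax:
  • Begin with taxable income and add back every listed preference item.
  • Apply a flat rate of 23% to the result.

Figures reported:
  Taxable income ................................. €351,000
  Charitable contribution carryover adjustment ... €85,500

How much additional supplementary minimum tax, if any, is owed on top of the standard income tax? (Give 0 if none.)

Standard income tax:
  €351,000 × 15% = €52,650

Supplementary minimum tax:
  Adjusted income: €351,000 + €85,500 = €436,500
  €436,500 × 23% = €100,395

Excess of supplementary minimum tax over standard income tax: €100,395 − €52,650 = €47,745.

€47,745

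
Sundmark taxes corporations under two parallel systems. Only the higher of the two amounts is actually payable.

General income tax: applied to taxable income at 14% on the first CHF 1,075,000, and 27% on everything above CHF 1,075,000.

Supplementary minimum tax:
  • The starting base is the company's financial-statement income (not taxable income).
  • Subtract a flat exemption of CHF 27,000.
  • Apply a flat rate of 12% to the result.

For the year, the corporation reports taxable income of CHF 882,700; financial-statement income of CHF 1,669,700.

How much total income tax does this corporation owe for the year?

CHF 197,124

Supplementary minimum tax:
  Base (financial-statement income): CHF 1,669,700
  Less exemption CHF 27,000 → base CHF 1,642,700
  CHF 1,642,700 × 12% = CHF 197,124

General income tax:
  CHF 882,700 × 14% = CHF 123,578

CHF 197,124 > CHF 123,578, so the supplementary minimum tax is the binding amount.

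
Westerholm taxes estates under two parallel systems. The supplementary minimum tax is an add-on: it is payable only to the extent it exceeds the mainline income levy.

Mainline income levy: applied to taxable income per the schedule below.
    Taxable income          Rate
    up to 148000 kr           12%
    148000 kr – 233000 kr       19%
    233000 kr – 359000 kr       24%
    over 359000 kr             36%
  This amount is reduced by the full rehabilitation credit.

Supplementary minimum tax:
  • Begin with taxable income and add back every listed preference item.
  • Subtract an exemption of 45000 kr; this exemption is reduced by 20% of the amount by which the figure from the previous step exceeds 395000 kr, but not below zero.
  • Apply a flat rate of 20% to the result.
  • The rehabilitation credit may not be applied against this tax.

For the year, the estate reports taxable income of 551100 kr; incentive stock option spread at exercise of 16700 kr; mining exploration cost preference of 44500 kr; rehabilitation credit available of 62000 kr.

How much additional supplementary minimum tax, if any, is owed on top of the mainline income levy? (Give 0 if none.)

50846 kr

Mainline income levy:
  148000 kr × 12% = 17760 kr
  85000 kr × 19% = 16150 kr
  126000 kr × 24% = 30240 kr
  192100 kr × 36% = 69156 kr
  → 133306 kr
  Less rehabilitation credit 62000 kr → 71306 kr

Supplementary minimum tax:
  Adjusted income: 551100 kr + 16700 kr + 44500 kr = 612300 kr
  Exemption: 45000 kr − 20% × (612300 kr − 395000 kr) = 45000 kr − 43460 kr = 1540 kr
  Base: 612300 kr − 1540 kr = 610760 kr
  610760 kr × 20% = 122152 kr

Excess of supplementary minimum tax over mainline income levy: 122152 kr − 71306 kr = 50846 kr.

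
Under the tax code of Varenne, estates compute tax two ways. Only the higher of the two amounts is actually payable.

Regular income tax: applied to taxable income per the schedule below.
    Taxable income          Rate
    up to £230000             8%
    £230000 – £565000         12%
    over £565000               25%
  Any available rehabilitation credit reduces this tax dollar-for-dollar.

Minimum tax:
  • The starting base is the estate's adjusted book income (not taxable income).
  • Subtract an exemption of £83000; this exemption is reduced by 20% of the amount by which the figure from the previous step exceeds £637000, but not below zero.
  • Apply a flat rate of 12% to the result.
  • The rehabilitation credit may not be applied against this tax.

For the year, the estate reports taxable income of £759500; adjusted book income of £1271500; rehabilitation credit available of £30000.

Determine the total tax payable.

Minimum tax:
  Base (adjusted book income): £1271500
  Exemption: 20% × (£1271500 − £637000) = £126900 ≥ £83000, so the exemption is fully phased out
  Base: £1271500 − £0 = £1271500
  £1271500 × 12% = £152580

Regular income tax:
  £230000 × 8% = £18400
  £335000 × 12% = £40200
  £194500 × 25% = £48625
  → £107225
  Less rehabilitation credit £30000 → £77225

£152580 > £77225, so the minimum tax is the binding amount.

£152580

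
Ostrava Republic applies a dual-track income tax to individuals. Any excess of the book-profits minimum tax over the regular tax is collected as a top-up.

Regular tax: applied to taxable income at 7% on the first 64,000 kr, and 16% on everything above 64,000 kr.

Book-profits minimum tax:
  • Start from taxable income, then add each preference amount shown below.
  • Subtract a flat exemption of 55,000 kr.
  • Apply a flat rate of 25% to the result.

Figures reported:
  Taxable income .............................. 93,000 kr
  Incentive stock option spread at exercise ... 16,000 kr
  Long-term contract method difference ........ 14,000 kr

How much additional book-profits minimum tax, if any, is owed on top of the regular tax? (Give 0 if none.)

7,880 kr

Regular tax:
  64,000 kr × 7% = 4,480 kr
  29,000 kr × 16% = 4,640 kr
  → 9,120 kr

Book-profits minimum tax:
  Adjusted income: 93,000 kr + 16,000 kr + 14,000 kr = 123,000 kr
  Less exemption 55,000 kr → base 68,000 kr
  68,000 kr × 25% = 17,000 kr

Excess of book-profits minimum tax over regular tax: 17,000 kr − 9,120 kr = 7,880 kr.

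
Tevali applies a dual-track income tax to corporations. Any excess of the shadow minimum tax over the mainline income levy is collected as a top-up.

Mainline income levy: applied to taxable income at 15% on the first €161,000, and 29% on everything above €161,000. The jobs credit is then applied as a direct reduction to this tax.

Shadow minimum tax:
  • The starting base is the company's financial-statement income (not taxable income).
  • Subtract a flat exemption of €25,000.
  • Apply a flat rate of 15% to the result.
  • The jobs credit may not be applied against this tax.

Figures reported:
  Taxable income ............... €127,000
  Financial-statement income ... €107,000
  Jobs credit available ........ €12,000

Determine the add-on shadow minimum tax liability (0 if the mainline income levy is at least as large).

Shadow minimum tax:
  Base (financial-statement income): €107,000
  Less exemption €25,000 → base €82,000
  €82,000 × 15% = €12,300

Mainline income levy:
  €127,000 × 15% = €19,050
  Less jobs credit €12,000 → €7,050

Excess of shadow minimum tax over mainline income levy: €12,300 − €7,050 = €5,250.

€5,250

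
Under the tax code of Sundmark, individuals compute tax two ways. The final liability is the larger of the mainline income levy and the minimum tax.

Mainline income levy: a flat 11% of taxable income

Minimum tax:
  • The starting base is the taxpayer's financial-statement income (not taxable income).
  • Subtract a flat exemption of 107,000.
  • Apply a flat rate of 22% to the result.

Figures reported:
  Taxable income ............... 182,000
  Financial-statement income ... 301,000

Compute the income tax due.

Minimum tax:
  Base (financial-statement income): 301,000
  Less exemption 107,000 → base 194,000
  194,000 × 22% = 42,680

Mainline income levy:
  182,000 × 11% = 20,020

42,680 > 20,020, so the minimum tax is the binding amount.

42,680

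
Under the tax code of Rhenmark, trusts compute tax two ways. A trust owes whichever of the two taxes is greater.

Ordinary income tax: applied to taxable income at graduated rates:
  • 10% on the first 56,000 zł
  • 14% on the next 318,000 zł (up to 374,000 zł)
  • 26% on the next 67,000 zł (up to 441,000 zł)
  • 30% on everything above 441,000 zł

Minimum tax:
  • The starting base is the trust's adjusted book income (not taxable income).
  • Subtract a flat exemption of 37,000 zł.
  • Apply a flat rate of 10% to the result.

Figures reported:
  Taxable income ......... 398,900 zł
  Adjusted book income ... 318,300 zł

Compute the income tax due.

56,594 zł

Ordinary income tax:
  56,000 zł × 10% = 5,600 zł
  318,000 zł × 14% = 44,520 zł
  24,900 zł × 26% = 6,474 zł
  → 56,594 zł

Minimum tax:
  Base (adjusted book income): 318,300 zł
  Less exemption 37,000 zł → base 281,300 zł
  281,300 zł × 10% = 28,130 zł

56,594 zł > 28,130 zł, so the ordinary income tax governs.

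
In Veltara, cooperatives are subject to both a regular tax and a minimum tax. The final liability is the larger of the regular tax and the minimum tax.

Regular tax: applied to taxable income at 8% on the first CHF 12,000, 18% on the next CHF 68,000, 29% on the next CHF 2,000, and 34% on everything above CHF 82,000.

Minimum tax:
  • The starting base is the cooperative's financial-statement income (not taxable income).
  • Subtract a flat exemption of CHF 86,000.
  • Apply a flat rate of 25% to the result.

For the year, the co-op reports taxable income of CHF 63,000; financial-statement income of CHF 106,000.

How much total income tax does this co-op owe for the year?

Regular tax:
  CHF 12,000 × 8% = CHF 960
  CHF 51,000 × 18% = CHF 9,180
  → CHF 10,140

Minimum tax:
  Base (financial-statement income): CHF 106,000
  Less exemption CHF 86,000 → base CHF 20,000
  CHF 20,000 × 25% = CHF 5,000

CHF 10,140 > CHF 5,000, so the regular tax governs.

CHF 10,140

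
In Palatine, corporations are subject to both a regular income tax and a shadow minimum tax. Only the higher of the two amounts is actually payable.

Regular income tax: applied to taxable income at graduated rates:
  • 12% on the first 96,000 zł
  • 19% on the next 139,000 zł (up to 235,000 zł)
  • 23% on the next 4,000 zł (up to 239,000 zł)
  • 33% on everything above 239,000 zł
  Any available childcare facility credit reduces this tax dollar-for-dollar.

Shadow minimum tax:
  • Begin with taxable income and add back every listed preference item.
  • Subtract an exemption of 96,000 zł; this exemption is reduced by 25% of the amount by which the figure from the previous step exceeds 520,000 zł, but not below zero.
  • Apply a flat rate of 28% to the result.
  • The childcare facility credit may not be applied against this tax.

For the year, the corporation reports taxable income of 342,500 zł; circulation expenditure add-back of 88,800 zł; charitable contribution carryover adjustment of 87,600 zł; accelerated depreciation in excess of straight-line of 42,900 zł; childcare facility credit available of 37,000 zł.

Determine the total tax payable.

133,350 zł

Shadow minimum tax:
  Adjusted income: 342,500 zł + 88,800 zł + 87,600 zł + 42,900 zł = 561,800 zł
  Exemption: 96,000 zł − 25% × (561,800 zł − 520,000 zł) = 96,000 zł − 10,450 zł = 85,550 zł
  Base: 561,800 zł − 85,550 zł = 476,250 zł
  476,250 zł × 28% = 133,350 zł

Regular income tax:
  96,000 zł × 12% = 11,520 zł
  139,000 zł × 19% = 26,410 zł
  4,000 zł × 23% = 920 zł
  103,500 zł × 33% = 34,155 zł
  → 73,005 zł
  Less childcare facility credit 37,000 zł → 36,005 zł

133,350 zł > 36,005 zł, so the shadow minimum tax is the binding amount.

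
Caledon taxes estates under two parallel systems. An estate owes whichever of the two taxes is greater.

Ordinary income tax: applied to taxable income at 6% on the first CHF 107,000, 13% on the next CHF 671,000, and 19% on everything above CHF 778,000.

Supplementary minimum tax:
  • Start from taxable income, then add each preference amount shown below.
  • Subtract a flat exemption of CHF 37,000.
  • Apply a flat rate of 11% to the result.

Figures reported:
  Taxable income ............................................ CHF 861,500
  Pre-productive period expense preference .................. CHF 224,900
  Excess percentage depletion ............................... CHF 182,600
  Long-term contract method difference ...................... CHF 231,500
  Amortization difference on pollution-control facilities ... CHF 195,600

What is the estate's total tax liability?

Ordinary income tax:
  CHF 107,000 × 6% = CHF 6,420
  CHF 671,000 × 13% = CHF 87,230
  CHF 83,500 × 19% = CHF 15,865
  → CHF 109,515

Supplementary minimum tax:
  Adjusted income: CHF 861,500 + CHF 224,900 + CHF 182,600 + CHF 231,500 + CHF 195,600 = CHF 1,696,100
  Less exemption CHF 37,000 → base CHF 1,659,100
  CHF 1,659,100 × 11% = CHF 182,501

CHF 182,501 > CHF 109,515, so the supplementary minimum tax is the binding amount.

CHF 182,501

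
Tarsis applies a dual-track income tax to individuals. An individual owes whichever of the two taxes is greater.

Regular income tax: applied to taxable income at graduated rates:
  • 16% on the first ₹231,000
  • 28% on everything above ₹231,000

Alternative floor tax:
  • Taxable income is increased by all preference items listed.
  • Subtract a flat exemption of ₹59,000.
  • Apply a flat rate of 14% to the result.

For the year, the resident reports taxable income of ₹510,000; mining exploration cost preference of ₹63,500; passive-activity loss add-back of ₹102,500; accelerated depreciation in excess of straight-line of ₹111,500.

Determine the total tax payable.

Alternative floor tax:
  Adjusted income: ₹510,000 + ₹63,500 + ₹102,500 + ₹111,500 = ₹787,500
  Less exemption ₹59,000 → base ₹728,500
  ₹728,500 × 14% = ₹101,990

Regular income tax:
  ₹231,000 × 16% = ₹36,960
  ₹279,000 × 28% = ₹78,120
  → ₹115,080

₹115,080 > ₹101,990, so the regular income tax governs.

₹115,080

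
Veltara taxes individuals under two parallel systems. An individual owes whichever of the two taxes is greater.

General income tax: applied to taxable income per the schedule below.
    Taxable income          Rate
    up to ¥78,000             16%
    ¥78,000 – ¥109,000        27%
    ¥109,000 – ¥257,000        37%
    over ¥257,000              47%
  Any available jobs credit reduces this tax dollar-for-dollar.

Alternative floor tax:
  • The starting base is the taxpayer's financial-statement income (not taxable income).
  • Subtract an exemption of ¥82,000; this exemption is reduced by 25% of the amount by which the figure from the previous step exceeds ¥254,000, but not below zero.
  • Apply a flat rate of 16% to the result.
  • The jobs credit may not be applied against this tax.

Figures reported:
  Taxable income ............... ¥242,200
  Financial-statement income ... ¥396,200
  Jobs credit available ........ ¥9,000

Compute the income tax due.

¥61,134

General income tax:
  ¥78,000 × 16% = ¥12,480
  ¥31,000 × 27% = ¥8,370
  ¥133,200 × 37% = ¥49,284
  → ¥70,134
  Less jobs credit ¥9,000 → ¥61,134

Alternative floor tax:
  Base (financial-statement income): ¥396,200
  Exemption: ¥82,000 − 25% × (¥396,200 − ¥254,000) = ¥82,000 − ¥35,550 = ¥46,450
  Base: ¥396,200 − ¥46,450 = ¥349,750
  ¥349,750 × 16% = ¥55,960

¥61,134 > ¥55,960, so the general income tax governs.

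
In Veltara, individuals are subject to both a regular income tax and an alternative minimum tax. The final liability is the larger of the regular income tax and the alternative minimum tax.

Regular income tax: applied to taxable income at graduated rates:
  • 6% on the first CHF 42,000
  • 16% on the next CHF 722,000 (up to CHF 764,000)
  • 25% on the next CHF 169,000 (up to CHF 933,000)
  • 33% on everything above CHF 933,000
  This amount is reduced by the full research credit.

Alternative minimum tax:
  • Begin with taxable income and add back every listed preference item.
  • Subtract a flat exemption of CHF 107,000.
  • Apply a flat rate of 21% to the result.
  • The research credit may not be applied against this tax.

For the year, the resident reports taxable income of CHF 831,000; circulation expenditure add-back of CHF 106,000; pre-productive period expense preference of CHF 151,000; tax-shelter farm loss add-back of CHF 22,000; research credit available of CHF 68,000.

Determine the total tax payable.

Alternative minimum tax:
  Adjusted income: CHF 831,000 + CHF 106,000 + CHF 151,000 + CHF 22,000 = CHF 1,110,000
  Less exemption CHF 107,000 → base CHF 1,003,000
  CHF 1,003,000 × 21% = CHF 210,630

Regular income tax:
  CHF 42,000 × 6% = CHF 2,520
  CHF 722,000 × 16% = CHF 115,520
  CHF 67,000 × 25% = CHF 16,750
  → CHF 134,790
  Less research credit CHF 68,000 → CHF 66,790

CHF 210,630 > CHF 66,790, so the alternative minimum tax is the binding amount.

CHF 210,630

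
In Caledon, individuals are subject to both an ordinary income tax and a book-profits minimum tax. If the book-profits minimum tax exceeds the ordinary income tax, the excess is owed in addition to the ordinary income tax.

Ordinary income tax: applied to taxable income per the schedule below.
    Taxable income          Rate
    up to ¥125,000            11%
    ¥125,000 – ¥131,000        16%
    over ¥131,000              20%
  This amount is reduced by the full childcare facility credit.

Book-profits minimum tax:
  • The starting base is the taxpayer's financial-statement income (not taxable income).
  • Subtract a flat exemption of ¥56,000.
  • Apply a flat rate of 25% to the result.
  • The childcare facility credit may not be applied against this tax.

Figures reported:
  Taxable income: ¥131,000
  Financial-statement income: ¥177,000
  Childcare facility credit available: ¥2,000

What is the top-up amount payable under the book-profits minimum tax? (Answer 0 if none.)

Ordinary income tax:
  ¥125,000 × 11% = ¥13,750
  ¥6,000 × 16% = ¥960
  → ¥14,710
  Less childcare facility credit ¥2,000 → ¥12,710

Book-profits minimum tax:
  Base (financial-statement income): ¥177,000
  Less exemption ¥56,000 → base ¥121,000
  ¥121,000 × 25% = ¥30,250

Excess of book-profits minimum tax over ordinary income tax: ¥30,250 − ¥12,710 = ¥17,540.

¥17,540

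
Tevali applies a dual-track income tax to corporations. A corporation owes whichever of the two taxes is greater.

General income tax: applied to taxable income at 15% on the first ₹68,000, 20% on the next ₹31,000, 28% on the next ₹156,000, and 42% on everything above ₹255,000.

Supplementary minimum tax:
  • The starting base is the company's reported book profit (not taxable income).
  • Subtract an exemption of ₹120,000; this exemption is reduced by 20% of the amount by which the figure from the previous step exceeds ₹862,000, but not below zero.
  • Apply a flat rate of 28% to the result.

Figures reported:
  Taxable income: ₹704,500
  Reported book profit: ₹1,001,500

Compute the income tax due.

Supplementary minimum tax:
  Base (reported book profit): ₹1,001,500
  Exemption: ₹120,000 − 20% × (₹1,001,500 − ₹862,000) = ₹120,000 − ₹27,900 = ₹92,100
  Base: ₹1,001,500 − ₹92,100 = ₹909,400
  ₹909,400 × 28% = ₹254,632

General income tax:
  ₹68,000 × 15% = ₹10,200
  ₹31,000 × 20% = ₹6,200
  ₹156,000 × 28% = ₹43,680
  ₹449,500 × 42% = ₹188,790
  → ₹248,870

₹254,632 > ₹248,870, so the supplementary minimum tax is the binding amount.

₹254,632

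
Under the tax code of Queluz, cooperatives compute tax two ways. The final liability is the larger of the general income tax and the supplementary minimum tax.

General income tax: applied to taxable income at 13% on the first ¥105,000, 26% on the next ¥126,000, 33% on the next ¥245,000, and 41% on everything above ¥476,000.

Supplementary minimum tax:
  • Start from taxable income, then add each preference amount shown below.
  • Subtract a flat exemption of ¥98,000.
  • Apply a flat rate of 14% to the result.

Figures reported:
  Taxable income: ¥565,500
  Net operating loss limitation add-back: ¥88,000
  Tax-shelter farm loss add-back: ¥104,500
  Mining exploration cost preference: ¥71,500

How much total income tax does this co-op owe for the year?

¥163,955

Supplementary minimum tax:
  Adjusted income: ¥565,500 + ¥88,000 + ¥104,500 + ¥71,500 = ¥829,500
  Less exemption ¥98,000 → base ¥731,500
  ¥731,500 × 14% = ¥102,410

General income tax:
  ¥105,000 × 13% = ¥13,650
  ¥126,000 × 26% = ¥32,760
  ¥245,000 × 33% = ¥80,850
  ¥89,500 × 41% = ¥36,695
  → ¥163,955

¥163,955 > ¥102,410, so the general income tax governs.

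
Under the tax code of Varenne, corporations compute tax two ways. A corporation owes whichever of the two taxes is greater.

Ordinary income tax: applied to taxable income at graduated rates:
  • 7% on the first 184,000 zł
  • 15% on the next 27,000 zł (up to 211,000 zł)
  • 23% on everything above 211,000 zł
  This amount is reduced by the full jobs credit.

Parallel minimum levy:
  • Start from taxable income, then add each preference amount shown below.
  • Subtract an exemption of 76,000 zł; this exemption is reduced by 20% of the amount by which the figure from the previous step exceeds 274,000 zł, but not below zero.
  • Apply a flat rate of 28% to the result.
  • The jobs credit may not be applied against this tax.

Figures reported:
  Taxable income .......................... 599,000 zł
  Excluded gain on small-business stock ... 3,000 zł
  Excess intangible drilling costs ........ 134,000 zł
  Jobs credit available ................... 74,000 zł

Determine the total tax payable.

Parallel minimum levy:
  Adjusted income: 599,000 zł + 3,000 zł + 134,000 zł = 736,000 zł
  Exemption: 20% × (736,000 zł − 274,000 zł) = 92,400 zł ≥ 76,000 zł, so the exemption is fully phased out
  Base: 736,000 zł − 0 zł = 736,000 zł
  736,000 zł × 28% = 206,080 zł

Ordinary income tax:
  184,000 zł × 7% = 12,880 zł
  27,000 zł × 15% = 4,050 zł
  388,000 zł × 23% = 89,240 zł
  → 106,170 zł
  Less jobs credit 74,000 zł → 32,170 zł

206,080 zł > 32,170 zł, so the parallel minimum levy is the binding amount.

206,080 zł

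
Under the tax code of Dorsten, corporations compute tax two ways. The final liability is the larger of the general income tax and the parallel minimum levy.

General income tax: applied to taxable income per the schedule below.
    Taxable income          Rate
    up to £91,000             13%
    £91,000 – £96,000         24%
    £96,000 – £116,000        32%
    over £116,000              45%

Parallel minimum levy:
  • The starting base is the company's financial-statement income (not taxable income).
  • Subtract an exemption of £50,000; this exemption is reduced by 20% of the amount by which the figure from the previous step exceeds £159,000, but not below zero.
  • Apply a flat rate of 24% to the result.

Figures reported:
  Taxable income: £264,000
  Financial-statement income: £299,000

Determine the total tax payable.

Parallel minimum levy:
  Base (financial-statement income): £299,000
  Exemption: £50,000 − 20% × (£299,000 − £159,000) = £50,000 − £28,000 = £22,000
  Base: £299,000 − £22,000 = £277,000
  £277,000 × 24% = £66,480

General income tax:
  £91,000 × 13% = £11,830
  £5,000 × 24% = £1,200
  £20,000 × 32% = £6,400
  £148,000 × 45% = £66,600
  → £86,030

£86,030 > £66,480, so the general income tax governs.

£86,030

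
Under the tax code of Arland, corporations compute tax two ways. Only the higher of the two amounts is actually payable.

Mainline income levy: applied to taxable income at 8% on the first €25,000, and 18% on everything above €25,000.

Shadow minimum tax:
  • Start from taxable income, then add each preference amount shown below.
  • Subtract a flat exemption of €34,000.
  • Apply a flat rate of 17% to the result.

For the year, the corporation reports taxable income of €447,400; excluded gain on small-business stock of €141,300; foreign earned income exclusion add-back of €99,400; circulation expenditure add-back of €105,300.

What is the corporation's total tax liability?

Mainline income levy:
  €25,000 × 8% = €2,000
  €422,400 × 18% = €76,032
  → €78,032

Shadow minimum tax:
  Adjusted income: €447,400 + €141,300 + €99,400 + €105,300 = €793,400
  Less exemption €34,000 → base €759,400
  €759,400 × 17% = €129,098

€129,098 > €78,032, so the shadow minimum tax is the binding amount.

€129,098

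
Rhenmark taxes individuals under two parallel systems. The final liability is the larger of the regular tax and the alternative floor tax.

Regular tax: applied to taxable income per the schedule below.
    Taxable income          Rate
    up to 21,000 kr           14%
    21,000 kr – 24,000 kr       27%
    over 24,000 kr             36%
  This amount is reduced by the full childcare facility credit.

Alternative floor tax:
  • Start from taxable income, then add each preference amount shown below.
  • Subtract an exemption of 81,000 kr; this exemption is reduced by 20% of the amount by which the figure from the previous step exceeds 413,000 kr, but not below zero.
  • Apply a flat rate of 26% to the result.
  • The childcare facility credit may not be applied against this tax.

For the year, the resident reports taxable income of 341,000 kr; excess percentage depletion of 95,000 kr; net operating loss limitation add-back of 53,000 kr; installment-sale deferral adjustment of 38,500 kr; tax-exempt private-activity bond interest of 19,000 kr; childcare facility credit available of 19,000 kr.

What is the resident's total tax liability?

127,972 kr

Alternative floor tax:
  Adjusted income: 341,000 kr + 95,000 kr + 53,000 kr + 38,500 kr + 19,000 kr = 546,500 kr
  Exemption: 81,000 kr − 20% × (546,500 kr − 413,000 kr) = 81,000 kr − 26,700 kr = 54,300 kr
  Base: 546,500 kr − 54,300 kr = 492,200 kr
  492,200 kr × 26% = 127,972 kr

Regular tax:
  21,000 kr × 14% = 2,940 kr
  3,000 kr × 27% = 810 kr
  317,000 kr × 36% = 114,120 kr
  → 117,870 kr
  Less childcare facility credit 19,000 kr → 98,870 kr

127,972 kr > 98,870 kr, so the alternative floor tax is the binding amount.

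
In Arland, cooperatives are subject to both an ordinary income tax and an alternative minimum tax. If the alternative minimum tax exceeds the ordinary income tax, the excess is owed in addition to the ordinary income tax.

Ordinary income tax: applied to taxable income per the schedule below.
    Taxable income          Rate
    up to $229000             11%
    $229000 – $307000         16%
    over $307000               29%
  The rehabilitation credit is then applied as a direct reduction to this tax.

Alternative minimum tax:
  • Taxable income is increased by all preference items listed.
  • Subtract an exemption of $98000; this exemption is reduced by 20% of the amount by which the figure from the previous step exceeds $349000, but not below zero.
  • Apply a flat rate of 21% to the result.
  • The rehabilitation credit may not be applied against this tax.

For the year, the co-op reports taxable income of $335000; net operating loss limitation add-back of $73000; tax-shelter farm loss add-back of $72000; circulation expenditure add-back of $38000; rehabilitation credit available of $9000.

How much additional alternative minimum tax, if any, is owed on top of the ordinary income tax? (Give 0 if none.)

Alternative minimum tax:
  Adjusted income: $335000 + $73000 + $72000 + $38000 = $518000
  Exemption: $98000 − 20% × ($518000 − $349000) = $98000 − $33800 = $64200
  Base: $518000 − $64200 = $453800
  $453800 × 21% = $95298

Ordinary income tax:
  $229000 × 11% = $25190
  $78000 × 16% = $12480
  $28000 × 29% = $8120
  → $45790
  Less rehabilitation credit $9000 → $36790

Excess of alternative minimum tax over ordinary income tax: $95298 − $36790 = $58508.

$58508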